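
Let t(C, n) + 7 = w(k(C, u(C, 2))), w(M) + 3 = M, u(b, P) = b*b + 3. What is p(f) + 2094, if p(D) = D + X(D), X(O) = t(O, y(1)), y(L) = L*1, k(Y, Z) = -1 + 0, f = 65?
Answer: 2148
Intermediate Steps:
u(b, P) = 3 + b**2 (u(b, P) = b**2 + 3 = 3 + b**2)
k(Y, Z) = -1
y(L) = L
w(M) = -3 + M
t(C, n) = -11 (t(C, n) = -7 + (-3 - 1) = -7 - 4 = -11)
X(O) = -11
p(D) = -11 + D (p(D) = D - 11 = -11 + D)
p(f) + 2094 = (-11 + 65) + 2094 = 54 + 2094 = 2148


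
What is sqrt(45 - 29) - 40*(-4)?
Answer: 164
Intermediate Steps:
sqrt(45 - 29) - 40*(-4) = sqrt(16) + 160 = 4 + 160 = 164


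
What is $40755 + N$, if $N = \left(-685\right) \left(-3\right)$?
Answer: $42810$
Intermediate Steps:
$N = 2055$
$40755 + N = 40755 + 2055 = 42810$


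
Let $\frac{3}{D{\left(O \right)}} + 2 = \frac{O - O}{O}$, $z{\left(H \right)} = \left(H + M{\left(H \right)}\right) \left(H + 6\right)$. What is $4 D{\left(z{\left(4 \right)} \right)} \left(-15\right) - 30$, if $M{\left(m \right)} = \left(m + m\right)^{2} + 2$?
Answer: $60$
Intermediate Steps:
$M{\left(m \right)} = 2 + 4 m^{2}$ ($M{\left(m \right)} = \left(2 m\right)^{2} + 2 = 4 m^{2} + 2 = 2 + 4 m^{2}$)
$z{\left(H \right)} = \left(6 + H\right) \left(2 + H + 4 H^{2}\right)$ ($z{\left(H \right)} = \left(H + \left(2 + 4 H^{2}\right)\right) \left(H + 6\right) = \left(2 + H + 4 H^{2}\right) \left(6 + H\right) = \left(6 + H\right) \left(2 + H + 4 H^{2}\right)$)
$D{\left(O \right)} = - \frac{3}{2}$ ($D{\left(O \right)} = \frac{3}{-2 + \frac{O - O}{O}} = \frac{3}{-2 + \frac{0}{O}} = \frac{3}{-2 + 0} = \frac{3}{-2} = 3 \left(- \frac{1}{2}\right) = - \frac{3}{2}$)
$4 D{\left(z{\left(4 \right)} \right)} \left(-15\right) - 30 = 4 \left(\left(- \frac{3}{2}\right) \left(-15\right)\right) - 30 = 4 \cdot \frac{45}{2} - 30 = 90 - 30 = 60$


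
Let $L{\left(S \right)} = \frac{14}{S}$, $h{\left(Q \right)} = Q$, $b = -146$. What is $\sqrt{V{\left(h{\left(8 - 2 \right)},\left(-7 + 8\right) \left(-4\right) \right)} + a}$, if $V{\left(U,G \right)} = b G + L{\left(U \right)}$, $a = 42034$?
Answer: $\frac{\sqrt{383583}}{3} \approx 206.45$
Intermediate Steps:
$V{\left(U,G \right)} = - 146 G + \frac{14}{U}$
$\sqrt{V{\left(h{\left(8 - 2 \right)},\left(-7 + 8\right) \left(-4\right) \right)} + a} = \sqrt{\left(- 146 \left(-7 + 8\right) \left(-4\right) + \frac{14}{8 - 2}\right) + 42034} = \sqrt{\left(- 146 \cdot 1 \left(-4\right) + \frac{14}{6}\right) + 42034} = \sqrt{\left(\left(-146\right) \left(-4\right) + 14 \cdot \frac{1}{6}\right) + 42034} = \sqrt{\left(584 + \frac{7}{3}\right) + 42034} = \sqrt{\frac{1759}{3} + 42034} = \sqrt{\frac{127861}{3}} = \frac{\sqrt{383583}}{3}$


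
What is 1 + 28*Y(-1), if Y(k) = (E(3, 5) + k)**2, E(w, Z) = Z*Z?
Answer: 16129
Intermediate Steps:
E(w, Z) = Z**2
Y(k) = (25 + k)**2 (Y(k) = (5**2 + k)**2 = (25 + k)**2)
1 + 28*Y(-1) = 1 + 28*(25 - 1)**2 = 1 + 28*24**2 = 1 + 28*576 = 1 + 16128 = 16129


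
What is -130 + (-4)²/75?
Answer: -9734/75 ≈ -129.79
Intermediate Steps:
-130 + (-4)²/75 = -130 + 16*(1/75) = -130 + 16/75 = -9734/75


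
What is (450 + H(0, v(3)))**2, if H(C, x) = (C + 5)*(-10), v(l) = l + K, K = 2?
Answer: 160000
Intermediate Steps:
v(l) = 2 + l (v(l) = l + 2 = 2 + l)
H(C, x) = -50 - 10*C (H(C, x) = (5 + C)*(-10) = -50 - 10*C)
(450 + H(0, v(3)))**2 = (450 + (-50 - 10*0))**2 = (450 + (-50 + 0))**2 = (450 - 50)**2 = 400**2 = 160000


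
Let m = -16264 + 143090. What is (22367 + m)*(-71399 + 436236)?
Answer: 54431126541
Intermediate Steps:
m = 126826
(22367 + m)*(-71399 + 436236) = (22367 + 126826)*(-71399 + 436236) = 149193*364837 = 54431126541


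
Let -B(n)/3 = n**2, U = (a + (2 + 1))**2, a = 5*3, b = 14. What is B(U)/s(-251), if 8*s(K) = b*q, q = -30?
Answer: 209952/35 ≈ 5998.6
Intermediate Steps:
a = 15
U = 324 (U = (15 + (2 + 1))**2 = (15 + 3)**2 = 18**2 = 324)
s(K) = -105/2 (s(K) = (14*(-30))/8 = (1/8)*(-420) = -105/2)
B(n) = -3*n**2
B(U)/s(-251) = (-3*324**2)/(-105/2) = -3*104976*(-2/105) = -314928*(-2/105) = 209952/35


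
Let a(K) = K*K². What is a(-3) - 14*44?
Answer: -643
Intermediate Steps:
a(K) = K³
a(-3) - 14*44 = (-3)³ - 14*44 = -27 - 616 = -643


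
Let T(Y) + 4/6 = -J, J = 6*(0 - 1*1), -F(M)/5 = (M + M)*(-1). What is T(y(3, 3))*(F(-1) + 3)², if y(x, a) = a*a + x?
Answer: 784/3 ≈ 261.33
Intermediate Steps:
y(x, a) = x + a² (y(x, a) = a² + x = x + a²)
F(M) = 10*M (F(M) = -5*(M + M)*(-1) = -5*2*M*(-1) = -(-10)*M = 10*M)
J = -6 (J = 6*(0 - 1) = 6*(-1) = -6)
T(Y) = 16/3 (T(Y) = -⅔ - 1*(-6) = -⅔ + 6 = 16/3)
T(y(3, 3))*(F(-1) + 3)² = 16*(10*(-1) + 3)²/3 = 16*(-10 + 3)²/3 = (16/3)*(-7)² = (16/3)*49 = 784/3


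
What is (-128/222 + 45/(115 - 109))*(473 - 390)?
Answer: 127571/222 ≈ 574.64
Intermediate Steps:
(-128/222 + 45/(115 - 109))*(473 - 390) = (-128*1/222 + 45/6)*83 = (-64/111 + 45*(⅙))*83 = (-64/111 + 15/2)*83 = (1537/222)*83 = 127571/222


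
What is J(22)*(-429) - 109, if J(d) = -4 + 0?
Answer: 1607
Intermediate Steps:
J(d) = -4
J(22)*(-429) - 109 = -4*(-429) - 109 = 1716 - 109 = 1607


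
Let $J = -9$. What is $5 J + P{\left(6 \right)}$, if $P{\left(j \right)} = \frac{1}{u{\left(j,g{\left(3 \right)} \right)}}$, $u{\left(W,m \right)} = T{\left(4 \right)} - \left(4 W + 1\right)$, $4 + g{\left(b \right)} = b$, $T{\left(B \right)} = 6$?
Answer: $- \frac{856}{19} \approx -45.053$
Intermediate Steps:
$g{\left(b \right)} = -4 + b$
$u{\left(W,m \right)} = 5 - 4 W$ ($u{\left(W,m \right)} = 6 - \left(4 W + 1\right) = 6 - \left(1 + 4 W\right) = 5 - 4 W$)
$P{\left(j \right)} = \frac{1}{5 - 4 j}$
$5 J + P{\left(6 \right)} = 5 \left(-9\right) - \frac{1}{-5 + 4 \cdot 6} = -45 - \frac{1}{-5 + 24} = -45 - \frac{1}{19} = - \frac{856}{19}$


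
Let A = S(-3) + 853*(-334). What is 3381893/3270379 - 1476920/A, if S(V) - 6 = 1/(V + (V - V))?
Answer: 17380731204317/2795156957131 ≈ 6.2182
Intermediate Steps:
S(V) = 6 + 1/V (S(V) = 6 + 1/(V + (V - V)) = 6 + 1/(V + 0) = 6 + 1/V)
A = -854689/3 (A = (6 + 1/(-3)) + 853*(-334) = (6 - 1/3) - 284902 = 17/3 - 284902 = -854689/3 ≈ -2.8490e+5)
3381893/3270379 - 1476920/A = 3381893/3270379 - 1476920/(-854689/3) = 3381893*(1/3270379) - 1476920*(-3/854689) = 3381893/3270379 + 4430760/854689 = 17380731204317/2795156957131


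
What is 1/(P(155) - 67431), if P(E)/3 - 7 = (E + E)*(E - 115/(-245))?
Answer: 49/3781650 ≈ 1.2957e-5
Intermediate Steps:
P(E) = 21 + 6*E*(23/49 + E) (P(E) = 21 + 3*((E + E)*(E - 115/(-245))) = 21 + 3*((2*E)*(E - 115*(-1/245))) = 21 + 3*((2*E)*(E + 23/49)) = 21 + 3*((2*E)*(23/49 + E)) = 21 + 3*(2*E*(23/49 + E)) = 21 + 6*E*(23/49 + E))
1/(P(155) - 67431) = 1/((21 + 6*155**2 + (138/49)*155) - 67431) = 1/((21 + 6*24025 + 21390/49) - 67431) = 1/((21 + 144150 + 21390/49) - 67431) = 1/(7085769/49 - 67431) = 1/(3781650/49) = 49/3781650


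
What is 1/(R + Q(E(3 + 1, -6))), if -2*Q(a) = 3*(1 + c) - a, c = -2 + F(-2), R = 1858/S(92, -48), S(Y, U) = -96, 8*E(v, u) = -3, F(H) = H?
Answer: -24/361 ≈ -0.066482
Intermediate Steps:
E(v, u) = -3/8 (E(v, u) = (1/8)*(-3) = -3/8)
R = -929/48 (R = 1858/(-96) = 1858*(-1/96) = -929/48 ≈ -19.354)
c = -4 (c = -2 - 2 = -4)
Q(a) = 9/2 + a/2 (Q(a) = -(3*(1 - 4) - a)/2 = -(3*(-3) - a)/2 = -(-9 - a)/2 = 9/2 + a/2)
1/(R + Q(E(3 + 1, -6))) = 1/(-929/48 + (9/2 + (1/2)*(-3/8))) = 1/(-929/48 + (9/2 - 3/16)) = 1/(-929/48 + 69/16) = 1/(-361/24) = -24/361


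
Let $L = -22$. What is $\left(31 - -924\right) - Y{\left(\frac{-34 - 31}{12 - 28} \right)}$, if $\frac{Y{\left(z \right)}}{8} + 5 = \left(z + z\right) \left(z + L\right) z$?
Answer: $\frac{1467295}{256} \approx 5731.6$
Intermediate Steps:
$Y{\left(z \right)} = -40 + 16 z^{2} \left(-22 + z\right)$ ($Y{\left(z \right)} = -40 + 8 \left(z + z\right) \left(z - 22\right) z = -40 + 8 \cdot 2 z \left(-22 + z\right) z = -40 + 8 \cdot 2 z^{2} \left(-22 + z\right) = -40 + 16 z^{2} \left(-22 + z\right)$)
$\left(31 - -924\right) - Y{\left(\frac{-34 - 31}{12 - 28} \right)} = \left(31 - -924\right) - \left(-40 - 352 \left(\frac{-34 - 31}{12 - 28}\right)^{2} + 16 \left(\frac{-34 - 31}{12 - 28}\right)^{3}\right) = \left(31 + 924\right) - \left(-40 - 352 \left(- \frac{65}{-16}\right)^{2} + 16 \left(- \frac{65}{-16}\right)^{3}\right) = 955 - \left(-40 - 352 \left(\left(-65\right) \left(- \frac{1}{16}\right)\right)^{2} + 16 \left(\left(-65\right) \left(- \frac{1}{16}\right)\right)^{3}\right) = 955 - \left(-40 - 352 \left(\frac{65}{16}\right)^{2} + 16 \left(\frac{65}{16}\right)^{3}\right) = 955 - \left(-40 - \frac{46475}{8} + 16 \cdot \frac{274625}{4096}\right) = 955 - \left(-40 - \frac{46475}{8} + \frac{274625}{256}\right) = 955 - - \frac{1222815}{256} = 955 + \frac{1222815}{256} = \frac{1467295}{256}$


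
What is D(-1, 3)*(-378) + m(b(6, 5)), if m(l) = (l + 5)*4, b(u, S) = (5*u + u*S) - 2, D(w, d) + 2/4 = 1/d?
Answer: 315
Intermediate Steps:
D(w, d) = -½ + 1/d
b(u, S) = -2 + 5*u + S*u (b(u, S) = (5*u + S*u) - 2 = -2 + 5*u + S*u)
m(l) = 20 + 4*l (m(l) = (5 + l)*4 = 20 + 4*l)
D(-1, 3)*(-378) + m(b(6, 5)) = ((½)*(2 - 1*3)/3)*(-378) + (20 + 4*(-2 + 5*6 + 5*6)) = ((½)*(⅓)*(2 - 3))*(-378) + (20 + 4*(-2 + 30 + 30)) = ((½)*(⅓)*(-1))*(-378) + (20 + 4*58) = -⅙*(-378) + (20 + 232) = 63 + 252 = 315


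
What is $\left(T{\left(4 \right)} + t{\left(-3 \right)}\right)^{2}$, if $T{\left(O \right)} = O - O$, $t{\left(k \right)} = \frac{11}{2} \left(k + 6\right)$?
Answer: $\frac{1089}{4} \approx 272.25$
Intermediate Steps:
$t{\left(k \right)} = 33 + \frac{11 k}{2}$ ($t{\left(k \right)} = 11 \cdot \frac{1}{2} \left(6 + k\right) = \frac{11 \left(6 + k\right)}{2} = 33 + \frac{11 k}{2}$)
$T{\left(O \right)} = 0$
$\left(T{\left(4 \right)} + t{\left(-3 \right)}\right)^{2} = \left(0 + \left(33 + \frac{11}{2} \left(-3\right)\right)\right)^{2} = \left(0 + \left(33 - \frac{33}{2}\right)\right)^{2} = \left(0 + \frac{33}{2}\right)^{2} = \left(\frac{33}{2}\right)^{2} = \frac{1089}{4}$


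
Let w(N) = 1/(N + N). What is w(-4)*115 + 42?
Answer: 221/8 ≈ 27.625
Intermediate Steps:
w(N) = 1/(2*N)
w(-4)*115 + 42 = ((½)/(-4))*115 + 42 = ((½)*(-¼))*115 + 42 = -⅛*115 + 42 = -115/8 + 42 = 221/8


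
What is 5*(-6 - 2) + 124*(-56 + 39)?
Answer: -2148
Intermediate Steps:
5*(-6 - 2) + 124*(-56 + 39) = 5*(-8) + 124*(-17) = -40 - 2108 = -2148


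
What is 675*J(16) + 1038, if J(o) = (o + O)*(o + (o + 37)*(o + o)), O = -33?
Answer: -19644162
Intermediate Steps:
J(o) = (-33 + o)*(o + 2*o*(37 + o)) (J(o) = (o - 33)*(o + (o + 37)*(o + o)) = (-33 + o)*(o + (37 + o)*(2*o)) = (-33 + o)*(o + 2*o*(37 + o)))
675*J(16) + 1038 = 675*(16*(-2475 + 2*16**2 + 9*16)) + 1038 = 675*(16*(-2475 + 2*256 + 144)) + 1038 = 675*(16*(-2475 + 512 + 144)) + 1038 = 675*(16*(-1819)) + 1038 = 675*(-29104) + 1038 = -19645200 + 1038 = -19644162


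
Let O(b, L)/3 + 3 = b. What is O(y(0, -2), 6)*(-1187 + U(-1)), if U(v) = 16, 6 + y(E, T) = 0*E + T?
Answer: 38643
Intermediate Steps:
y(E, T) = -6 + T (y(E, T) = -6 + (0*E + T) = -6 + (0 + T) = -6 + T)
O(b, L) = -9 + 3*b
O(y(0, -2), 6)*(-1187 + U(-1)) = (-9 + 3*(-6 - 2))*(-1187 + 16) = (-9 + 3*(-8))*(-1171) = (-9 - 24)*(-1171) = -33*(-1171) = 38643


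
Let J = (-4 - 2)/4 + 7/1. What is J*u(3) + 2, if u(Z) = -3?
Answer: -29/2 ≈ -14.500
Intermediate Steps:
J = 11/2 (J = -6*1/4 + 7*1 = -3/2 + 7 = 11/2 ≈ 5.5000)
J*u(3) + 2 = (11/2)*(-3) + 2 = -33/2 + 2 = -29/2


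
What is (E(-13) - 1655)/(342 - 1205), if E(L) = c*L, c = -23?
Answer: 1356/863 ≈ 1.5713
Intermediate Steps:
E(L) = -23*L
(E(-13) - 1655)/(342 - 1205) = (-23*(-13) - 1655)/(342 - 1205) = (299 - 1655)/(-863) = -1356*(-1/863) = 1356/863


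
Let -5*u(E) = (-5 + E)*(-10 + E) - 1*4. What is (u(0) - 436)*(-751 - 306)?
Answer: 2352882/5 ≈ 4.7058e+5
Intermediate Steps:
u(E) = ⅘ - (-10 + E)*(-5 + E)/5 (u(E) = -((-5 + E)*(-10 + E) - 1*4)/5 = -((-10 + E)*(-5 + E) - 4)/5 = -(-4 + (-10 + E)*(-5 + E))/5 = ⅘ - (-10 + E)*(-5 + E)/5)
(u(0) - 436)*(-751 - 306) = ((-46/5 + 3*0 - ⅕*0²) - 436)*(-751 - 306) = ((-46/5 + 0 - ⅕*0) - 436)*(-1057) = ((-46/5 + 0 + 0) - 436)*(-1057) = (-46/5 - 436)*(-1057) = -2226/5*(-1057) = 2352882/5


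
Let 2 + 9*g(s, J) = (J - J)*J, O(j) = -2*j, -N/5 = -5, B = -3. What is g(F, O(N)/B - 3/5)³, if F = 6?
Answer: -8/729 ≈ -0.010974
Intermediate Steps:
N = 25 (N = -5*(-5) = 25)
g(s, J) = -2/9 (g(s, J) = -2/9 + ((J - J)*J)/9 = -2/9 + (0*J)/9 = -2/9 + (⅑)*0 = -2/9 + 0 = -2/9)
g(F, O(N)/B - 3/5)³ = (-2/9)³ = -8/729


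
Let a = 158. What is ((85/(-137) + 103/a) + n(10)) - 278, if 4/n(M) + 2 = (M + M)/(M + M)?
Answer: -6103491/21646 ≈ -281.97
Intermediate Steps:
n(M) = -4 (n(M) = 4/(-2 + (M + M)/(M + M)) = 4/(-2 + (2*M)/((2*M))) = 4/(-2 + (2*M)*(1/(2*M))) = 4/(-2 + 1) = 4/(-1) = 4*(-1) = -4)
((85/(-137) + 103/a) + n(10)) - 278 = ((85/(-137) + 103/158) - 4) - 278 = ((85*(-1/137) + 103*(1/158)) - 4) - 278 = ((-85/137 + 103/158) - 4) - 278 = (681/21646 - 4) - 278 = -85903/21646 - 278 = -6103491/21646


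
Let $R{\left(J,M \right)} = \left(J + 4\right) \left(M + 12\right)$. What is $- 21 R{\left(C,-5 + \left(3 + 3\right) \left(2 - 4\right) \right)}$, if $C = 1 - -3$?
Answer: $840$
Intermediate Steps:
$C = 4$ ($C = 1 + 3 = 4$)
$R{\left(J,M \right)} = \left(4 + J\right) \left(12 + M\right)$
$- 21 R{\left(C,-5 + \left(3 + 3\right) \left(2 - 4\right) \right)} = - 21 \left(48 + 4 \left(-5 + \left(3 + 3\right) \left(2 - 4\right)\right) + 12 \cdot 4 + 4 \left(-5 + \left(3 + 3\right) \left(2 - 4\right)\right)\right) = - 21 \left(48 + 4 \left(-5 + 6 \left(-2\right)\right) + 48 + 4 \left(-5 + 6 \left(-2\right)\right)\right) = - 21 \left(48 + 4 \left(-5 - 12\right) + 48 + 4 \left(-5 - 12\right)\right) = - 21 \left(48 + 4 \left(-17\right) + 48 + 4 \left(-17\right)\right) = - 21 \left(48 - 68 + 48 - 68\right) = \left(-21\right) \left(-40\right) = 840$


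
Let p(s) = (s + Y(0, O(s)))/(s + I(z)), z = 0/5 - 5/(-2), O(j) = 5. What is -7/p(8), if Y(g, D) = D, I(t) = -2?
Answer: -42/13 ≈ -3.2308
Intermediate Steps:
z = 5/2 (z = 0*(⅕) - 5*(-½) = 0 + 5/2 = 5/2 ≈ 2.5000)
p(s) = (5 + s)/(-2 + s) (p(s) = (s + 5)/(s - 2) = (5 + s)/(-2 + s))
-7/p(8) = -7*(-2 + 8)/(5 + 8) = -7/(13/6) = -7/((⅙)*13) = -7/13/6 = -7*6/13 = -42/13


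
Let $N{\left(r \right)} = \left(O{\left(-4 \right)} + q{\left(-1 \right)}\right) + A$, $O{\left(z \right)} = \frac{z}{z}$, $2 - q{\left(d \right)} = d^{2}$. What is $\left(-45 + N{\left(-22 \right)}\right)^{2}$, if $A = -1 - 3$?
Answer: $2209$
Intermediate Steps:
$q{\left(d \right)} = 2 - d^{2}$
$O{\left(z \right)} = 1$
$A = -4$
$N{\left(r \right)} = -2$ ($N{\left(r \right)} = \left(1 + \left(2 - \left(-1\right)^{2}\right)\right) - 4 = \left(1 + \left(2 - 1\right)\right) - 4 = \left(1 + 1\right) - 4 = 2 - 4 = -2$)
$\left(-45 + N{\left(-22 \right)}\right)^{2} = \left(-45 - 2\right)^{2} = \left(-47\right)^{2} = 2209$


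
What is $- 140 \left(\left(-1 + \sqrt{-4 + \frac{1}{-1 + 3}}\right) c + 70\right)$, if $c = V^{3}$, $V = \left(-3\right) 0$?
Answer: $-9800$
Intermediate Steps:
$V = 0$
$c = 0$ ($c = 0^{3} = 0$)
$- 140 \left(\left(-1 + \sqrt{-4 + \frac{1}{-1 + 3}}\right) c + 70\right) = - 140 \left(\left(-1 + \sqrt{-4 + \frac{1}{-1 + 3}}\right) 0 + 70\right) = - 140 \left(\left(-1 + \sqrt{-4 + \frac{1}{2}}\right) 0 + 70\right) = - 140 \left(\left(-1 + \sqrt{- \frac{7}{2}}\right) 0 + 70\right) = - 140 \left(\left(-1 + \frac{i \sqrt{14}}{2}\right) 0 + 70\right) = - 140 \left(0 + 70\right) = \left(-140\right) 70 = -9800$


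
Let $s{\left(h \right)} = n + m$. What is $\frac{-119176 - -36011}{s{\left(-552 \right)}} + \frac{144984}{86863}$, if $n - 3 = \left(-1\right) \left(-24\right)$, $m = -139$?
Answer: $\frac{1034314229}{1389808} \approx 744.21$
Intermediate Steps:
$n = 27$ ($n = 3 - -24 = 3 + 24 = 27$)
$s{\left(h \right)} = -112$ ($s{\left(h \right)} = 27 - 139 = -112$)
$\frac{-119176 - -36011}{s{\left(-552 \right)}} + \frac{144984}{86863} = \frac{-119176 - -36011}{-112} + \frac{144984}{86863} = \left(-119176 + 36011\right) \left(- \frac{1}{112}\right) + 144984 \cdot \frac{1}{86863} = \left(-83165\right) \left(- \frac{1}{112}\right) + \frac{20712}{12409} = \frac{83165}{112} + \frac{20712}{12409} = \frac{1034314229}{1389808}$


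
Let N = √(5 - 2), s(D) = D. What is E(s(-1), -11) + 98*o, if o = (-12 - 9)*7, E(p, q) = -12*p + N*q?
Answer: -14394 - 11*√3 ≈ -14413.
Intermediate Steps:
N = √3 ≈ 1.7320
E(p, q) = -12*p + q*√3 (E(p, q) = -12*p + √3*q = -12*p + q*√3)
o = -147 (o = -21*7 = -147)
E(s(-1), -11) + 98*o = (-12*(-1) - 11*√3) + 98*(-147) = (12 - 11*√3) - 14406 = -14394 - 11*√3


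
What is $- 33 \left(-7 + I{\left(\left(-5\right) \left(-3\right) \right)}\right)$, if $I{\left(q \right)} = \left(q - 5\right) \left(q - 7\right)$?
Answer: $-2409$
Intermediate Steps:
$I{\left(q \right)} = \left(-7 + q\right) \left(-5 + q\right)$ ($I{\left(q \right)} = \left(-5 + q\right) \left(-7 + q\right) = \left(-7 + q\right) \left(-5 + q\right)$)
$- 33 \left(-7 + I{\left(\left(-5\right) \left(-3\right) \right)}\right) = - 33 \left(-7 + \left(35 + \left(\left(-5\right) \left(-3\right)\right)^{2} - 12 \left(\left(-5\right) \left(-3\right)\right)\right)\right) = - 33 \left(-7 + \left(35 + 15^{2} - 180\right)\right) = - 33 \left(-7 + \left(35 + 225 - 180\right)\right) = - 33 \left(-7 + 80\right) = \left(-33\right) 73 = -2409$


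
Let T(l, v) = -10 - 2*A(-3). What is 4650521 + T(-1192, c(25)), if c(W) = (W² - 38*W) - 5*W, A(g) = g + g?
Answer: 4650523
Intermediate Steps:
A(g) = 2*g
c(W) = W² - 43*W
T(l, v) = 2 (T(l, v) = -10 - 4*(-3) = -10 - 2*(-6) = -10 + 12 = 2)
4650521 + T(-1192, c(25)) = 4650521 + 2 = 4650523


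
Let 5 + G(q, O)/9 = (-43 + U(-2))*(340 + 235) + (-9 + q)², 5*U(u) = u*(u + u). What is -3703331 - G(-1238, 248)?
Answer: -17484122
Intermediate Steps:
U(u) = 2*u²/5 (U(u) = (u*(u + u))/5 = (u*(2*u))/5 = (2*u²)/5 = 2*u²/5)
G(q, O) = -214290 + 9*(-9 + q)² (G(q, O) = -45 + 9*((-43 + (⅖)*(-2)²)*(340 + 235) + (-9 + q)²) = -45 + 9*((-43 + (⅖)*4)*575 + (-9 + q)²) = -45 + 9*((-43 + 8/5)*575 + (-9 + q)²) = -45 + 9*(-207/5*575 + (-9 + q)²) = -45 + 9*(-23805 + (-9 + q)²) = -45 + (-214245 + 9*(-9 + q)²) = -214290 + 9*(-9 + q)²)
-3703331 - G(-1238, 248) = -3703331 - (-214290 + 9*(-9 - 1238)²) = -3703331 - (-214290 + 9*(-1247)²) = -3703331 - (-214290 + 9*1555009) = -3703331 - (-214290 + 13995081) = -3703331 - 1*13780791 = -3703331 - 13780791 = -17484122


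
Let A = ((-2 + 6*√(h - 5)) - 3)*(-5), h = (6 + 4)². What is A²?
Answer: 86125 - 1500*√95 ≈ 71505.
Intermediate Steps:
h = 100 (h = 10² = 100)
A = 25 - 30*√95 (A = ((-2 + 6*√(100 - 5)) - 3)*(-5) = ((-2 + 6*√95) - 3)*(-5) = (-5 + 6*√95)*(-5) = 25 - 30*√95 ≈ -267.40)
A² = (25 - 30*√95)²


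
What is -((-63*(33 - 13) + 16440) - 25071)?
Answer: 9891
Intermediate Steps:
-((-63*(33 - 13) + 16440) - 25071) = -((-63*20 + 16440) - 25071) = -((-1260 + 16440) - 25071) = -(15180 - 25071) = -1*(-9891) = 9891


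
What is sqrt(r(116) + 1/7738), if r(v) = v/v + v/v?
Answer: sqrt(119761026)/7738 ≈ 1.4143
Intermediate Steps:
r(v) = 2 (r(v) = 1 + 1 = 2)
sqrt(r(116) + 1/7738) = sqrt(2 + 1/7738) = sqrt(15477/7738) = sqrt(119761026)/7738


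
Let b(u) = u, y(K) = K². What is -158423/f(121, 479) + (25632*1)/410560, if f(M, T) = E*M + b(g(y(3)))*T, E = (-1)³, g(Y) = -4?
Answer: 2034198727/26134710 ≈ 77.835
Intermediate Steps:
E = -1
f(M, T) = -M - 4*T
-158423/f(121, 479) + (25632*1)/410560 = -158423/(-1*121 - 4*479) + (25632*1)/410560 = -158423/(-121 - 1916) + 25632*(1/410560) = -158423/(-2037) + 801/12830 = -158423*(-1/2037) + 801/12830 = 158423/2037 + 801/12830 = 2034198727/26134710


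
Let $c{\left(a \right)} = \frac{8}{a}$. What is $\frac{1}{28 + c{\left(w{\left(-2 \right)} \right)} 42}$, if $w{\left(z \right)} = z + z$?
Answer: $- \frac{1}{56} \approx -0.017857$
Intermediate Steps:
$w{\left(z \right)} = 2 z$
$\frac{1}{28 + c{\left(w{\left(-2 \right)} \right)} 42} = \frac{1}{28 + \frac{8}{2 \left(-2\right)} 42} = \frac{1}{28 + \frac{8}{-4} \cdot 42} = \frac{1}{28 + 8 \left(- \frac{1}{4}\right) 42} = \frac{1}{28 - 84} = \frac{1}{-56} = - \frac{1}{56}$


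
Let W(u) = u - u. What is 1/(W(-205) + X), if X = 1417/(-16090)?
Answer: -16090/1417 ≈ -11.355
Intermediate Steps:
X = -1417/16090 (X = 1417*(-1/16090) = -1417/16090 ≈ -0.088067)
W(u) = 0
1/(W(-205) + X) = 1/(0 - 1417/16090) = 1/(-1417/16090) = -16090/1417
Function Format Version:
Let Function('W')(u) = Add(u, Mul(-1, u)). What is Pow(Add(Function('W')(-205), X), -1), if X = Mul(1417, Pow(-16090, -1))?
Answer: Rational(-16090, 1417) ≈ -11.355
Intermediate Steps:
X = Rational(-1417, 16090) (X = Mul(1417, Rational(-1, 16090)) = Rational(-1417, 16090) ≈ -0.088067)
Function('W')(u) = 0
Pow(Add(Function('W')(-205), X), -1) = Pow(Add(0, Rational(-1417, 16090)), -1) = Pow(Rational(-1417, 16090), -1) = Rational(-16090, 1417)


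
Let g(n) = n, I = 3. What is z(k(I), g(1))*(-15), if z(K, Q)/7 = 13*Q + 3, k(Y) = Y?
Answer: -1680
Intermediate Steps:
z(K, Q) = 21 + 91*Q (z(K, Q) = 7*(13*Q + 3) = 7*(3 + 13*Q) = 21 + 91*Q)
z(k(I), g(1))*(-15) = (21 + 91*1)*(-15) = (21 + 91)*(-15) = 112*(-15) = -1680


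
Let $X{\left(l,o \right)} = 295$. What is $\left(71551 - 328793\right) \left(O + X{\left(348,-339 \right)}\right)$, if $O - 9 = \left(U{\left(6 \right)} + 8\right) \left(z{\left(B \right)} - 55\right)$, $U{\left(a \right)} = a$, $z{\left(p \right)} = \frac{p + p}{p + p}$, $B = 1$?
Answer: $116273384$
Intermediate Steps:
$z{\left(p \right)} = 1$ ($z{\left(p \right)} = \frac{2 p}{2 p} = 2 p \frac{1}{2 p} = 1$)
$O = -747$ ($O = 9 + \left(6 + 8\right) \left(1 - 55\right) = 9 + 14 \left(1 - 55\right) = 9 + 14 \left(-54\right) = 9 - 756 = -747$)
$\left(71551 - 328793\right) \left(O + X{\left(348,-339 \right)}\right) = \left(71551 - 328793\right) \left(-747 + 295\right) = \left(-257242\right) \left(-452\right) = 116273384$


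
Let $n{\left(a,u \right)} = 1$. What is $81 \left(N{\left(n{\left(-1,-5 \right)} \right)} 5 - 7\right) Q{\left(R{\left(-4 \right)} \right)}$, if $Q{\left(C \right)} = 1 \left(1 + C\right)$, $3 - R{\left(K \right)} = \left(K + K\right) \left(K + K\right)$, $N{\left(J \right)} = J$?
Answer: $9720$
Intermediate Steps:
$R{\left(K \right)} = 3 - 4 K^{2}$ ($R{\left(K \right)} = 3 - \left(K + K\right) \left(K + K\right) = 3 - 2 K 2 K = 3 - 4 K^{2}$)
$Q{\left(C \right)} = 1 + C$
$81 \left(N{\left(n{\left(-1,-5 \right)} \right)} 5 - 7\right) Q{\left(R{\left(-4 \right)} \right)} = 81 \left(1 \cdot 5 - 7\right) \left(1 + \left(3 - 4 \left(-4\right)^{2}\right)\right) = 81 \left(5 - 7\right) \left(1 + \left(3 - 64\right)\right) = 81 \left(-2\right) \left(1 + \left(3 - 64\right)\right) = - 162 \left(1 - 61\right) = \left(-162\right) \left(-60\right) = 9720$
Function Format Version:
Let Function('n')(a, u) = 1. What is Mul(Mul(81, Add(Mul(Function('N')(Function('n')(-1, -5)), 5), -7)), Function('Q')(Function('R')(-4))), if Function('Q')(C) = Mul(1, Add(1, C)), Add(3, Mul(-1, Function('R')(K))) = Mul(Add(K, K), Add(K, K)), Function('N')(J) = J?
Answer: 9720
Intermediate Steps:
Function('R')(K) = Add(3, Mul(-4, Pow(K, 2))) (Function('R')(K) = Add(3, Mul(-1, Mul(Add(K, K), Add(K, K)))) = Add(3, Mul(-1, Mul(Mul(2, K), Mul(2, K)))) = Add(3, Mul(-1, Mul(4, Pow(K, 2)))) = Add(3, Mul(-4, Pow(K, 2))))
Function('Q')(C) = Add(1, C)
Mul(Mul(81, Add(Mul(Function('N')(Function('n')(-1, -5)), 5), -7)), Function('Q')(Function('R')(-4))) = Mul(Mul(81, Add(Mul(1, 5), -7)), Add(1, Add(3, Mul(-4, Pow(-4, 2))))) = Mul(Mul(81, Add(5, -7)), Add(1, Add(3, Mul(-4, 16)))) = Mul(Mul(81, -2), Add(1, Add(3, -64))) = Mul(-162, Add(1, -61)) = Mul(-162, -60) = 9720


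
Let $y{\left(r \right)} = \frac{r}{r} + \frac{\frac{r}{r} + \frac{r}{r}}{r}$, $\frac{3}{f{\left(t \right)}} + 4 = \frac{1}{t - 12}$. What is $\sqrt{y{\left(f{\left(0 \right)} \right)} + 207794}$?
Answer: $\frac{\sqrt{7480522}}{6} \approx 455.84$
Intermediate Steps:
$f{\left(t \right)} = \frac{3}{-4 + \frac{1}{-12 + t}}$ ($f{\left(t \right)} = \frac{3}{-4 + \frac{1}{t - 12}} = \frac{3}{-4 + \frac{1}{-12 + t}}$)
$y{\left(r \right)} = 1 + \frac{2}{r}$ ($y{\left(r \right)} = 1 + \frac{1 + 1}{r} = 1 + \frac{2}{r}$)
$\sqrt{y{\left(f{\left(0 \right)} \right)} + 207794} = \sqrt{\frac{2 + \frac{3 \left(12 - 0\right)}{-49 + 4 \cdot 0}}{3 \frac{1}{-49 + 4 \cdot 0} \left(12 - 0\right)} + 207794} = \sqrt{\frac{2 + \frac{3 \left(12 + 0\right)}{-49 + 0}}{3 \frac{1}{-49 + 0} \left(12 + 0\right)} + 207794} = \sqrt{\frac{2 + 3 \frac{1}{-49} \cdot 12}{3 \frac{1}{-49} \cdot 12} + 207794} = \sqrt{\frac{2 + 3 \left(- \frac{1}{49}\right) 12}{3 \left(- \frac{1}{49}\right) 12} + 207794} = \sqrt{\frac{2 - \frac{36}{49}}{- \frac{36}{49}} + 207794} = \sqrt{\left(- \frac{49}{36}\right) \frac{62}{49} + 207794} = \sqrt{- \frac{31}{18} + 207794} = \sqrt{\frac{3740261}{18}} = \frac{\sqrt{7480522}}{6}$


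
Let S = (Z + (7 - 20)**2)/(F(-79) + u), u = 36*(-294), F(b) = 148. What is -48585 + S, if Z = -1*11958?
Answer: -507021271/10436 ≈ -48584.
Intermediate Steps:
Z = -11958
u = -10584
S = 11789/10436 (S = (-11958 + (7 - 20)**2)/(148 - 10584) = (-11958 + (-13)**2)/(-10436) = (-11958 + 169)*(-1/10436) = -11789*(-1/10436) = 11789/10436 ≈ 1.1296)
-48585 + S = -48585 + 11789/10436 = -507021271/10436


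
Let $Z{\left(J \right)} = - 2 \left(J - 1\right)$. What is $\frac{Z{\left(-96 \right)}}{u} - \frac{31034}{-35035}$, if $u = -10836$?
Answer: $\frac{23534831}{27117090} \approx 0.8679$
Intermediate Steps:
$Z{\left(J \right)} = 2 - 2 J$ ($Z{\left(J \right)} = - 2 \left(-1 + J\right) = 2 - 2 J$)
$\frac{Z{\left(-96 \right)}}{u} - \frac{31034}{-35035} = \frac{2 - -192}{-10836} - \frac{31034}{-35035} = \left(2 + 192\right) \left(- \frac{1}{10836}\right) - - \frac{31034}{35035} = 194 \left(- \frac{1}{10836}\right) + \frac{31034}{35035} = - \frac{97}{5418} + \frac{31034}{35035} = \frac{23534831}{27117090}$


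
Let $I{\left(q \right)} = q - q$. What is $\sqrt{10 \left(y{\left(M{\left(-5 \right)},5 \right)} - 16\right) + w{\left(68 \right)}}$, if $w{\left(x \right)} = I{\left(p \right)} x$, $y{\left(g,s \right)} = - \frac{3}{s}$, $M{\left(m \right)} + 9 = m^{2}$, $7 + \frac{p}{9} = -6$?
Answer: $i \sqrt{166} \approx 12.884 i$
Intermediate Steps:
$p = -117$ ($p = -63 + 9 \left(-6\right) = -63 - 54 = -117$)
$I{\left(q \right)} = 0$
$M{\left(m \right)} = -9 + m^{2}$
$w{\left(x \right)} = 0$ ($w{\left(x \right)} = 0 x = 0$)
$\sqrt{10 \left(y{\left(M{\left(-5 \right)},5 \right)} - 16\right) + w{\left(68 \right)}} = \sqrt{10 \left(- \frac{3}{5} - 16\right) + 0} = \sqrt{10 \left(- \frac{83}{5}\right) + 0} = \sqrt{-166 + 0} = \sqrt{-166} = i \sqrt{166}$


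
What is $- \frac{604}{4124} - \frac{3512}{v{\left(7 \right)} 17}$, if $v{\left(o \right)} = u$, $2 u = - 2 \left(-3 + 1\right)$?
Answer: $- \frac{1813003}{17527} \approx -103.44$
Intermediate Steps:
$u = 2$ ($u = \frac{\left(-2\right) \left(-3 + 1\right)}{2} = \frac{\left(-2\right) \left(-2\right)}{2} = \frac{1}{2} \cdot 4 = 2$)
$v{\left(o \right)} = 2$
$- \frac{604}{4124} - \frac{3512}{v{\left(7 \right)} 17} = - \frac{604}{4124} - \frac{3512}{2 \cdot 17} = \left(-604\right) \frac{1}{4124} - \frac{3512}{34} = - \frac{151}{1031} - \frac{1756}{17} = - \frac{1813003}{17527}$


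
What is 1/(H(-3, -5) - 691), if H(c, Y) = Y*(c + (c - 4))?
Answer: -1/641 ≈ -0.0015601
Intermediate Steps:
H(c, Y) = Y*(-4 + 2*c) (H(c, Y) = Y*(c + (-4 + c)) = Y*(-4 + 2*c))
1/(H(-3, -5) - 691) = 1/(2*(-5)*(-2 - 3) - 691) = 1/(2*(-5)*(-5) - 691) = 1/(50 - 691) = 1/(-641) = -1/641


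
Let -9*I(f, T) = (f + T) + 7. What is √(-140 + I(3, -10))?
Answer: 2*I*√35 ≈ 11.832*I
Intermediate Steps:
I(f, T) = -7/9 - T/9 - f/9 (I(f, T) = -((f + T) + 7)/9 = -((T + f) + 7)/9 = -(7 + T + f)/9 = -7/9 - T/9 - f/9)
√(-140 + I(3, -10)) = √(-140 + (-7/9 - ⅑*(-10) - ⅑*3)) = √(-140 + (-7/9 + 10/9 - ⅓)) = √(-140 + 0) = √(-140) = 2*I*√35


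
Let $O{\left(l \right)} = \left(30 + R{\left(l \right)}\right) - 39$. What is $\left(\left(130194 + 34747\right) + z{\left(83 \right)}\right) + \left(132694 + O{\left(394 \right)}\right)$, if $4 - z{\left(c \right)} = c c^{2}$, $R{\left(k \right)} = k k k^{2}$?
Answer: $24097941539$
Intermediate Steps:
$R{\left(k \right)} = k^{4}$ ($R{\left(k \right)} = k^{2} k^{2} = k^{4}$)
$z{\left(c \right)} = 4 - c^{3}$ ($z{\left(c \right)} = 4 - c c^{2} = 4 - c^{3}$)
$O{\left(l \right)} = -9 + l^{4}$ ($O{\left(l \right)} = \left(30 + l^{4}\right) - 39 = -9 + l^{4}$)
$\left(\left(130194 + 34747\right) + z{\left(83 \right)}\right) + \left(132694 + O{\left(394 \right)}\right) = \left(\left(130194 + 34747\right) + \left(4 - 83^{3}\right)\right) + \left(132694 - \left(9 - 394^{4}\right)\right) = \left(164941 + \left(4 - 571787\right)\right) + \left(132694 + \left(-9 + 24098215696\right)\right) = \left(164941 + \left(4 - 571787\right)\right) + \left(132694 + 24098215687\right) = \left(164941 - 571783\right) + 24098348381 = -406842 + 24098348381 = 24097941539$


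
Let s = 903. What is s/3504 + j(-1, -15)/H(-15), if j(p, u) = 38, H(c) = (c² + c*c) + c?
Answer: 175319/508080 ≈ 0.34506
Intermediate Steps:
H(c) = c + 2*c² (H(c) = (c² + c²) + c = 2*c² + c = c + 2*c²)
s/3504 + j(-1, -15)/H(-15) = 903/3504 + 38/((-15*(1 + 2*(-15)))) = 903*(1/3504) + 38/((-15*(1 - 30))) = 301/1168 + 38/((-15*(-29))) = 301/1168 + 38/435 = 175319/508080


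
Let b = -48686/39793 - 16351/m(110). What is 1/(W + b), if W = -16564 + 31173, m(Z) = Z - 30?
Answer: 3183440/45852324737 ≈ 6.9428e-5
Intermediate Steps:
m(Z) = -30 + Z
b = -654550223/3183440 (b = -48686/39793 - 16351/(-30 + 110) = -48686*1/39793 - 16351/80 = -48686/39793 - 16351*1/80 = -48686/39793 - 16351/80 = -654550223/3183440 ≈ -205.61)
W = 14609
1/(W + b) = 1/(14609 - 654550223/3183440) = 1/(45852324737/3183440) = 3183440/45852324737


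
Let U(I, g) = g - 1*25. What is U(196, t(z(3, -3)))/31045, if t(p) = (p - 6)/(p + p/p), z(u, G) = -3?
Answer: -41/62090 ≈ -0.00066033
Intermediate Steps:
t(p) = (-6 + p)/(1 + p) (t(p) = (-6 + p)/(p + 1) = (-6 + p)/(1 + p))
U(I, g) = -25 + g (U(I, g) = g - 25 = -25 + g)
U(196, t(z(3, -3)))/31045 = (-25 + (-6 - 3)/(1 - 3))/31045 = (-25 - 9/(-2))*(1/31045) = (-25 - ½*(-9))*(1/31045) = (-25 + 9/2)*(1/31045) = -41/2*1/31045 = -41/62090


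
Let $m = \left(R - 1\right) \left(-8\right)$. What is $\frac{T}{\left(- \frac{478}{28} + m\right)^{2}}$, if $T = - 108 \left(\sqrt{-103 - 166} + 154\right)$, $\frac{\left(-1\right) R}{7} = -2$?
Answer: $- \frac{362208}{319225} - \frac{2352 i \sqrt{269}}{319225} \approx -1.1346 - 0.12084 i$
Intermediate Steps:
$R = 14$ ($R = \left(-7\right) \left(-2\right) = 14$)
$m = -104$ ($m = \left(14 - 1\right) \left(-8\right) = 13 \left(-8\right) = -104$)
$T = -16632 - 108 i \sqrt{269}$ ($T = - 108 \left(\sqrt{-269} + 154\right) = - 108 \left(i \sqrt{269} + 154\right) = - 108 \left(154 + i \sqrt{269}\right) = -16632 - 108 i \sqrt{269} \approx -16632.0 - 1771.3 i$)
$\frac{T}{\left(- \frac{478}{28} + m\right)^{2}} = \frac{-16632 - 108 i \sqrt{269}}{\left(- \frac{478}{28} - 104\right)^{2}} = \frac{-16632 - 108 i \sqrt{269}}{\left(\left(-478\right) \frac{1}{28} - 104\right)^{2}} = \frac{-16632 - 108 i \sqrt{269}}{\left(- \frac{239}{14} - 104\right)^{2}} = \frac{-16632 - 108 i \sqrt{269}}{\left(- \frac{1695}{14}\right)^{2}} = \frac{-16632 - 108 i \sqrt{269}}{\frac{2873025}{196}} = \left(-16632 - 108 i \sqrt{269}\right) \frac{196}{2873025} = - \frac{362208}{319225} - \frac{2352 i \sqrt{269}}{319225}$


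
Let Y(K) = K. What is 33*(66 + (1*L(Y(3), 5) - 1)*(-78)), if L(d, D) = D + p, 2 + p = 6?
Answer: -18414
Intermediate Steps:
p = 4 (p = -2 + 6 = 4)
L(d, D) = 4 + D (L(d, D) = D + 4 = 4 + D)
33*(66 + (1*L(Y(3), 5) - 1)*(-78)) = 33*(66 + (1*(4 + 5) - 1)*(-78)) = 33*(66 + (1*9 - 1)*(-78)) = 33*(66 + (9 - 1)*(-78)) = 33*(66 + 8*(-78)) = 33*(66 - 624) = 33*(-558) = -18414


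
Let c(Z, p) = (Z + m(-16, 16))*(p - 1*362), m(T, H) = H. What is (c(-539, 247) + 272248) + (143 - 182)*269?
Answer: 321902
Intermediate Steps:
c(Z, p) = (-362 + p)*(16 + Z) (c(Z, p) = (Z + 16)*(p - 1*362) = (16 + Z)*(p - 362) = (16 + Z)*(-362 + p) = (-362 + p)*(16 + Z))
(c(-539, 247) + 272248) + (143 - 182)*269 = ((-5792 - 362*(-539) + 16*247 - 539*247) + 272248) + (143 - 182)*269 = ((-5792 + 195118 + 3952 - 133133) + 272248) - 39*269 = (60145 + 272248) - 10491 = 332393 - 10491 = 321902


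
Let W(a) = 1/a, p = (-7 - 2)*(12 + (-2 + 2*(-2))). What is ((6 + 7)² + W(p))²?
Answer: 83265625/2916 ≈ 28555.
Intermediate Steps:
p = -54 (p = -9*(12 + (-2 - 4)) = -9*(12 - 6) = -9*6 = -54)
((6 + 7)² + W(p))² = ((6 + 7)² + 1/(-54))² = (13² - 1/54)² = (169 - 1/54)² = (9125/54)² = 83265625/2916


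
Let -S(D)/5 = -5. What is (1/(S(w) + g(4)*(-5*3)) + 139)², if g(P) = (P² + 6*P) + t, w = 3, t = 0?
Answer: 6387845776/330625 ≈ 19321.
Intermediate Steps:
g(P) = P² + 6*P (g(P) = (P² + 6*P) + 0 = P² + 6*P)
S(D) = 25 (S(D) = -5*(-5) = 25)
(1/(S(w) + g(4)*(-5*3)) + 139)² = (1/(25 + (4*(6 + 4))*(-5*3)) + 139)² = (1/(25 + (4*10)*(-15)) + 139)² = (1/(25 + 40*(-15)) + 139)² = (1/(25 - 600) + 139)² = (1/(-575) + 139)² = (-1/575 + 139)² = (79924/575)² = 6387845776/330625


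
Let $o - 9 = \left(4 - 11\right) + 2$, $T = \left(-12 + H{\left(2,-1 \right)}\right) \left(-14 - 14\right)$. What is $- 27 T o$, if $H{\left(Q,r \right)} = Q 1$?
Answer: $-30240$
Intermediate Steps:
$H{\left(Q,r \right)} = Q$
$T = 280$ ($T = \left(-12 + 2\right) \left(-14 - 14\right) = \left(-10\right) \left(-28\right) = 280$)
$o = 4$ ($o = 9 + \left(\left(4 - 11\right) + 2\right) = 9 + \left(-7 + 2\right) = 9 - 5 = 4$)
$- 27 T o = \left(-27\right) 280 \cdot 4 = \left(-7560\right) 4 = -30240$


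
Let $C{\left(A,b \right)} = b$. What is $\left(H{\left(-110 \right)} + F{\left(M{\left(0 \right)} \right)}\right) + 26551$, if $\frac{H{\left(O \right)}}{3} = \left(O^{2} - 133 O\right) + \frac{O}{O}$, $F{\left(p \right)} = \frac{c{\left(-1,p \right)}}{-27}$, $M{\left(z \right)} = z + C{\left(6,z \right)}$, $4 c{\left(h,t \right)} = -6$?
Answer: $\frac{1921393}{18} \approx 1.0674 \cdot 10^{5}$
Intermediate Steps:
$c{\left(h,t \right)} = - \frac{3}{2}$ ($c{\left(h,t \right)} = \frac{1}{4} \left(-6\right) = - \frac{3}{2}$)
$M{\left(z \right)} = 2 z$ ($M{\left(z \right)} = z + z = 2 z$)
$F{\left(p \right)} = \frac{1}{18}$ ($F{\left(p \right)} = - \frac{3}{2 \left(-27\right)} = \left(- \frac{3}{2}\right) \left(- \frac{1}{27}\right) = \frac{1}{18}$)
$H{\left(O \right)} = 3 - 399 O + 3 O^{2}$ ($H{\left(O \right)} = 3 \left(\left(O^{2} - 133 O\right) + \frac{O}{O}\right) = 3 \left(\left(O^{2} - 133 O\right) + 1\right) = 3 \left(1 + O^{2} - 133 O\right) = 3 - 399 O + 3 O^{2}$)
$\left(H{\left(-110 \right)} + F{\left(M{\left(0 \right)} \right)}\right) + 26551 = \left(\left(3 - -43890 + 3 \left(-110\right)^{2}\right) + \frac{1}{18}\right) + 26551 = \left(\left(3 + 43890 + 3 \cdot 12100\right) + \frac{1}{18}\right) + 26551 = \left(\left(3 + 43890 + 36300\right) + \frac{1}{18}\right) + 26551 = \left(80193 + \frac{1}{18}\right) + 26551 = \frac{1443475}{18} + 26551 = \frac{1921393}{18}$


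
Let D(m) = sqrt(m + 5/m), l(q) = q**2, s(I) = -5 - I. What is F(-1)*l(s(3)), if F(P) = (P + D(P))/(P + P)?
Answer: 32 - 32*I*sqrt(6) ≈ 32.0 - 78.384*I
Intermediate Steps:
F(P) = (P + sqrt(P + 5/P))/(2*P) (F(P) = (P + sqrt(P + 5/P))/(P + P) = (P + sqrt(P + 5/P))/((2*P)) = (P + sqrt(P + 5/P))*(1/(2*P)) = (P + sqrt(P + 5/P))/(2*P))
F(-1)*l(s(3)) = ((1/2)*(-1 + sqrt(-1 + 5/(-1)))/(-1))*(-5 - 1*3)**2 = ((1/2)*(-1)*(-1 + sqrt(-1 + 5*(-1))))*(-5 - 3)**2 = ((1/2)*(-1)*(-1 + sqrt(-1 - 5)))*(-8)**2 = ((1/2)*(-1)*(-1 + sqrt(-6)))*64 = ((1/2)*(-1)*(-1 + I*sqrt(6)))*64 = (1/2 - I*sqrt(6)/2)*64 = 32 - 32*I*sqrt(6)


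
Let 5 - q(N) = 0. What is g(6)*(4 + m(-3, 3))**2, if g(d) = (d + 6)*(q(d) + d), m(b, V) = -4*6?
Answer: 52800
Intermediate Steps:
q(N) = 5 (q(N) = 5 - 1*0 = 5 + 0 = 5)
m(b, V) = -24
g(d) = (5 + d)*(6 + d) (g(d) = (d + 6)*(5 + d) = (6 + d)*(5 + d) = (5 + d)*(6 + d))
g(6)*(4 + m(-3, 3))**2 = (30 + 6**2 + 11*6)*(4 - 24)**2 = (30 + 36 + 66)*(-20)**2 = 132*400 = 52800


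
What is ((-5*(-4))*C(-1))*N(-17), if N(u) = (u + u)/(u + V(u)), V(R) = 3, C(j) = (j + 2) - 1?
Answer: 0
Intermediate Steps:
C(j) = 1 + j (C(j) = (2 + j) - 1 = 1 + j)
N(u) = 2*u/(3 + u) (N(u) = (u + u)/(u + 3) = (2*u)/(3 + u) = 2*u/(3 + u))
((-5*(-4))*C(-1))*N(-17) = ((-5*(-4))*(1 - 1))*(2*(-17)/(3 - 17)) = (20*0)*(2*(-17)/(-14)) = 0*(2*(-17)*(-1/14)) = 0*(17/7) = 0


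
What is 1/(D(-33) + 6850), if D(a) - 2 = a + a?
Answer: 1/6786 ≈ 0.00014736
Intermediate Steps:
D(a) = 2 + 2*a (D(a) = 2 + (a + a) = 2 + 2*a)
1/(D(-33) + 6850) = 1/((2 + 2*(-33)) + 6850) = 1/((2 - 66) + 6850) = 1/(-64 + 6850) = 1/6786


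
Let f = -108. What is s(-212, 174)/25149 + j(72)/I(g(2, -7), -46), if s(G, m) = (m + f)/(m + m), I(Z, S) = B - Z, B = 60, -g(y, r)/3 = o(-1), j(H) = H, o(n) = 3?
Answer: 35007661/33548766 ≈ 1.0435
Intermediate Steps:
g(y, r) = -9 (g(y, r) = -3*3 = -9)
I(Z, S) = 60 - Z
s(G, m) = (-108 + m)/(2*m) (s(G, m) = (m - 108)/(m + m) = (-108 + m)/((2*m)) = (-108 + m)*(1/(2*m)) = (-108 + m)/(2*m))
s(-212, 174)/25149 + j(72)/I(g(2, -7), -46) = ((½)*(-108 + 174)/174)/25149 + 72/(60 - 1*(-9)) = ((½)*(1/174)*66)*(1/25149) + 72/(60 + 9) = (11/58)*(1/25149) + 72/69 = 11/1458642 + 72*(1/69) = 11/1458642 + 24/23 = 35007661/33548766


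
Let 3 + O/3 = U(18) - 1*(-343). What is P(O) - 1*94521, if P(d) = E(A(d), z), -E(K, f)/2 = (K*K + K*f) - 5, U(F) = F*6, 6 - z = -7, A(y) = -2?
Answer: -94467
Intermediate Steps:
z = 13 (z = 6 - 1*(-7) = 6 + 7 = 13)
U(F) = 6*F
O = 1344 (O = -9 + 3*(6*18 - 1*(-343)) = -9 + 3*(108 + 343) = -9 + 3*451 = -9 + 1353 = 1344)
E(K, f) = 10 - 2*K² - 2*K*f (E(K, f) = -2*((K*K + K*f) - 5) = -2*((K² + K*f) - 5) = -2*(-5 + K² + K*f) = 10 - 2*K² - 2*K*f)
P(d) = 54 (P(d) = 10 - 2*(-2)² - 2*(-2)*13 = 10 - 2*4 + 52 = 10 - 8 + 52 = 54)
P(O) - 1*94521 = 54 - 1*94521 = 54 - 94521 = -94467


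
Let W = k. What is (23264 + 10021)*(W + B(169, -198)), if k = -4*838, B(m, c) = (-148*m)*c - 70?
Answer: 164725933890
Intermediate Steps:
B(m, c) = -70 - 148*c*m (B(m, c) = -148*c*m - 70 = -70 - 148*c*m)
k = -3352
W = -3352
(23264 + 10021)*(W + B(169, -198)) = (23264 + 10021)*(-3352 + (-70 - 148*(-198)*169)) = 33285*(-3352 + (-70 + 4952376)) = 33285*(-3352 + 4952306) = 33285*4948954 = 164725933890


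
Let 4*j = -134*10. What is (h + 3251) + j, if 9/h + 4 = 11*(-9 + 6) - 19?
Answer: 163287/56 ≈ 2915.8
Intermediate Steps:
h = -9/56 (h = 9/(-4 + (11*(-9 + 6) - 19)) = 9/(-4 + (11*(-3) - 19)) = 9/(-4 + (-33 - 19)) = 9/(-4 - 52) = 9/(-56) = 9*(-1/56) = -9/56 ≈ -0.16071)
j = -335 (j = (-134*10)/4 = (1/4)*(-1340) = -335)
(h + 3251) + j = (-9/56 + 3251) - 335 = 182047/56 - 335 = 163287/56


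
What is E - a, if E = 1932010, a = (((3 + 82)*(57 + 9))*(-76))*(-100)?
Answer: -40703990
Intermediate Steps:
a = 42636000 (a = ((85*66)*(-76))*(-100) = (5610*(-76))*(-100) = -426360*(-100) = 42636000)
E - a = 1932010 - 1*42636000 = 1932010 - 42636000 = -40703990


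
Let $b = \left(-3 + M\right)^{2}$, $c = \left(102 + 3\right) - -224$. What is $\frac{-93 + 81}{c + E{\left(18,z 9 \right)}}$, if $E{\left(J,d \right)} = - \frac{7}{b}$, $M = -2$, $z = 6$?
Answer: $- \frac{150}{4109} \approx -0.036505$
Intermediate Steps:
$c = 329$ ($c = 105 + 224 = 329$)
$b = 25$ ($b = \left(-3 - 2\right)^{2} = \left(-5\right)^{2} = 25$)
$E{\left(J,d \right)} = - \frac{7}{25}$
$\frac{-93 + 81}{c + E{\left(18,z 9 \right)}} = \frac{-93 + 81}{329 - \frac{7}{25}} = - \frac{12}{\frac{8218}{25}} = \left(-12\right) \frac{25}{8218} = - \frac{150}{4109}$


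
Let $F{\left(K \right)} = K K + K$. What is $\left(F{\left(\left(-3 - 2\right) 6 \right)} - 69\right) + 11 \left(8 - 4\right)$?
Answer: $845$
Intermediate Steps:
$F{\left(K \right)} = K + K^{2}$ ($F{\left(K \right)} = K^{2} + K = K + K^{2}$)
$\left(F{\left(\left(-3 - 2\right) 6 \right)} - 69\right) + 11 \left(8 - 4\right) = \left(\left(-3 - 2\right) 6 \left(1 + \left(-3 - 2\right) 6\right) - 69\right) + 11 \left(8 - 4\right) = \left(\left(-5\right) 6 \left(1 - 30\right) - 69\right) + 11 \cdot 4 = \left(- 30 \left(1 - 30\right) - 69\right) + 44 = \left(\left(-30\right) \left(-29\right) - 69\right) + 44 = \left(870 - 69\right) + 44 = 801 + 44 = 845$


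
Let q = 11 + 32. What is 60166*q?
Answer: 2587138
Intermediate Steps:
q = 43
60166*q = 60166*43 = 2587138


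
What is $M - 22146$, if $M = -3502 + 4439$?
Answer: $-21209$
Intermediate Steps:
$M = 937$
$M - 22146 = 937 - 22146 = -21209$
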